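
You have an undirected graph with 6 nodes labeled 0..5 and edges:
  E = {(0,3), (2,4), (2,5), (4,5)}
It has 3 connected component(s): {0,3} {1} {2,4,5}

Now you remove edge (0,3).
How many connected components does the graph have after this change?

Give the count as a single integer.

Answer: 4

Derivation:
Initial component count: 3
Remove (0,3): it was a bridge. Count increases: 3 -> 4.
  After removal, components: {0} {1} {2,4,5} {3}
New component count: 4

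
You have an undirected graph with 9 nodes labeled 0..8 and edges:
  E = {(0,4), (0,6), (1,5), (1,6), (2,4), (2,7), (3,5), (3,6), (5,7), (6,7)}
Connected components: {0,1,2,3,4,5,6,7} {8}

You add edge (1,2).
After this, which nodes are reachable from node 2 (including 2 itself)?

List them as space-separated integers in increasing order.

Answer: 0 1 2 3 4 5 6 7

Derivation:
Before: nodes reachable from 2: {0,1,2,3,4,5,6,7}
Adding (1,2): both endpoints already in same component. Reachability from 2 unchanged.
After: nodes reachable from 2: {0,1,2,3,4,5,6,7}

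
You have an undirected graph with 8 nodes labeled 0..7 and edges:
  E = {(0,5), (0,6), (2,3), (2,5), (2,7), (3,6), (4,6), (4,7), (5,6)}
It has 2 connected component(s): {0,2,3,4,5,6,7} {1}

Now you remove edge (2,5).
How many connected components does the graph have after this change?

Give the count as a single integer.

Initial component count: 2
Remove (2,5): not a bridge. Count unchanged: 2.
  After removal, components: {0,2,3,4,5,6,7} {1}
New component count: 2

Answer: 2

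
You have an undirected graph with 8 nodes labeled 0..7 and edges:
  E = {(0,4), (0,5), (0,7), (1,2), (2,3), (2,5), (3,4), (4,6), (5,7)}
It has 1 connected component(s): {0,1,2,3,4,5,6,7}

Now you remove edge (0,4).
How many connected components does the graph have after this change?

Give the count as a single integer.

Answer: 1

Derivation:
Initial component count: 1
Remove (0,4): not a bridge. Count unchanged: 1.
  After removal, components: {0,1,2,3,4,5,6,7}
New component count: 1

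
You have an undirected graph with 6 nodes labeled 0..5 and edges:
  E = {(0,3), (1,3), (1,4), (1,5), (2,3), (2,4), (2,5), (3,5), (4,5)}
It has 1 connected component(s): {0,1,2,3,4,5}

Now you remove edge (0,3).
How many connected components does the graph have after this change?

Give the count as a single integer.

Initial component count: 1
Remove (0,3): it was a bridge. Count increases: 1 -> 2.
  After removal, components: {0} {1,2,3,4,5}
New component count: 2

Answer: 2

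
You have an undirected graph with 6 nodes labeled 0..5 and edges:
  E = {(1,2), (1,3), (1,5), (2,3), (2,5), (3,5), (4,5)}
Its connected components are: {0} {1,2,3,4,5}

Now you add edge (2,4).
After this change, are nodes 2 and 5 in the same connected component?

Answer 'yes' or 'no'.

Answer: yes

Derivation:
Initial components: {0} {1,2,3,4,5}
Adding edge (2,4): both already in same component {1,2,3,4,5}. No change.
New components: {0} {1,2,3,4,5}
Are 2 and 5 in the same component? yes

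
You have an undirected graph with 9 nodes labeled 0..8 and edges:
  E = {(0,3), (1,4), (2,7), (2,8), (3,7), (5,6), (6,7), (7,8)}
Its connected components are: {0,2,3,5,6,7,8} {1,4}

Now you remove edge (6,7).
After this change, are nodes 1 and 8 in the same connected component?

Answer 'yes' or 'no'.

Answer: no

Derivation:
Initial components: {0,2,3,5,6,7,8} {1,4}
Removing edge (6,7): it was a bridge — component count 2 -> 3.
New components: {0,2,3,7,8} {1,4} {5,6}
Are 1 and 8 in the same component? no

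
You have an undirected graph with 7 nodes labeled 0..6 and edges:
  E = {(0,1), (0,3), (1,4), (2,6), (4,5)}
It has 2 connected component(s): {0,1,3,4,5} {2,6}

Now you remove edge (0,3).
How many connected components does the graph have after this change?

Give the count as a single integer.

Answer: 3

Derivation:
Initial component count: 2
Remove (0,3): it was a bridge. Count increases: 2 -> 3.
  After removal, components: {0,1,4,5} {2,6} {3}
New component count: 3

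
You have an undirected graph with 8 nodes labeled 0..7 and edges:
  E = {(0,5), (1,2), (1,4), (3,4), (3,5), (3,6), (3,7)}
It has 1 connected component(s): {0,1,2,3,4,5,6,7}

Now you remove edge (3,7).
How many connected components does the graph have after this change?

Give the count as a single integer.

Answer: 2

Derivation:
Initial component count: 1
Remove (3,7): it was a bridge. Count increases: 1 -> 2.
  After removal, components: {0,1,2,3,4,5,6} {7}
New component count: 2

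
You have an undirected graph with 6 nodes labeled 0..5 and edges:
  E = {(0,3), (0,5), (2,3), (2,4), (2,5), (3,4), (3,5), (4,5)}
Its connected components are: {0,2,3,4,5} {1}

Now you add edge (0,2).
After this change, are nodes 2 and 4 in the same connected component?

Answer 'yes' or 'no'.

Initial components: {0,2,3,4,5} {1}
Adding edge (0,2): both already in same component {0,2,3,4,5}. No change.
New components: {0,2,3,4,5} {1}
Are 2 and 4 in the same component? yes

Answer: yes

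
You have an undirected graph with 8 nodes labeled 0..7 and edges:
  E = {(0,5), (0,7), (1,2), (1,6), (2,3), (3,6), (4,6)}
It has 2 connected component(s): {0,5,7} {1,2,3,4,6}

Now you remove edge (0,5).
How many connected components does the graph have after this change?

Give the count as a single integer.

Initial component count: 2
Remove (0,5): it was a bridge. Count increases: 2 -> 3.
  After removal, components: {0,7} {1,2,3,4,6} {5}
New component count: 3

Answer: 3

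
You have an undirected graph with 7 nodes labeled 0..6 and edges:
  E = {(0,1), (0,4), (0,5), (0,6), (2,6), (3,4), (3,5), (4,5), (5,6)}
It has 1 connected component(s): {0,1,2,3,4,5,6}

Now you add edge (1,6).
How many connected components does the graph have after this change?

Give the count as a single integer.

Initial component count: 1
Add (1,6): endpoints already in same component. Count unchanged: 1.
New component count: 1

Answer: 1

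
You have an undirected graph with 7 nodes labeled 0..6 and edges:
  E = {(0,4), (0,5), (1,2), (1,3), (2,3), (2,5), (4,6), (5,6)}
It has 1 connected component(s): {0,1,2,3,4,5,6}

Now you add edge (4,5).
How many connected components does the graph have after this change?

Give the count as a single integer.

Initial component count: 1
Add (4,5): endpoints already in same component. Count unchanged: 1.
New component count: 1

Answer: 1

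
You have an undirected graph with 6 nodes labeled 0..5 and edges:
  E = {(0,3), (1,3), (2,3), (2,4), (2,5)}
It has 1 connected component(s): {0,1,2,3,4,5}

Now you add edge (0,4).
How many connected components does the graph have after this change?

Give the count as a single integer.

Answer: 1

Derivation:
Initial component count: 1
Add (0,4): endpoints already in same component. Count unchanged: 1.
New component count: 1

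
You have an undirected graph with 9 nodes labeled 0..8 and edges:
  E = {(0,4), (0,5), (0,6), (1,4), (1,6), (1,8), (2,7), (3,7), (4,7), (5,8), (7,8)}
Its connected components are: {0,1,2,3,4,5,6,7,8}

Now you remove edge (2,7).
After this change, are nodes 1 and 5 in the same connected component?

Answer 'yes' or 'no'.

Answer: yes

Derivation:
Initial components: {0,1,2,3,4,5,6,7,8}
Removing edge (2,7): it was a bridge — component count 1 -> 2.
New components: {0,1,3,4,5,6,7,8} {2}
Are 1 and 5 in the same component? yes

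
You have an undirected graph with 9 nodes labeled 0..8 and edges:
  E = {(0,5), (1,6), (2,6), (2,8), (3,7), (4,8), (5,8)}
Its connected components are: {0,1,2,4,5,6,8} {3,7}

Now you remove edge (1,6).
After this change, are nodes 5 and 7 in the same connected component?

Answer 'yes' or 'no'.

Answer: no

Derivation:
Initial components: {0,1,2,4,5,6,8} {3,7}
Removing edge (1,6): it was a bridge — component count 2 -> 3.
New components: {0,2,4,5,6,8} {1} {3,7}
Are 5 and 7 in the same component? no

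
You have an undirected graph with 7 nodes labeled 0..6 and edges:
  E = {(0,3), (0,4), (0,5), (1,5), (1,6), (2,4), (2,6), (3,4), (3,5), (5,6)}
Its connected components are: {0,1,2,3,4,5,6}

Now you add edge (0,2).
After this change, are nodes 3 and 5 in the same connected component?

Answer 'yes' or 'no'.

Initial components: {0,1,2,3,4,5,6}
Adding edge (0,2): both already in same component {0,1,2,3,4,5,6}. No change.
New components: {0,1,2,3,4,5,6}
Are 3 and 5 in the same component? yes

Answer: yes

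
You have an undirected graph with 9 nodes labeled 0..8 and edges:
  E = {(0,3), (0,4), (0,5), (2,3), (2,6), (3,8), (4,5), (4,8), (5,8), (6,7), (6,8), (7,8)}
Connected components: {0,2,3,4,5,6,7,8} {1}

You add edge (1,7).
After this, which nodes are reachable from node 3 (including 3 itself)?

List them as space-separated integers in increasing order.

Answer: 0 1 2 3 4 5 6 7 8

Derivation:
Before: nodes reachable from 3: {0,2,3,4,5,6,7,8}
Adding (1,7): merges 3's component with another. Reachability grows.
After: nodes reachable from 3: {0,1,2,3,4,5,6,7,8}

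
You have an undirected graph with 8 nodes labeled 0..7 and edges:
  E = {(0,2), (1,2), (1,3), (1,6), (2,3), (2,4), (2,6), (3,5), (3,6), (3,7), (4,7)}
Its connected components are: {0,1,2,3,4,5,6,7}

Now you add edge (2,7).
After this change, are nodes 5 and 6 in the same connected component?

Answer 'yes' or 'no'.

Initial components: {0,1,2,3,4,5,6,7}
Adding edge (2,7): both already in same component {0,1,2,3,4,5,6,7}. No change.
New components: {0,1,2,3,4,5,6,7}
Are 5 and 6 in the same component? yes

Answer: yes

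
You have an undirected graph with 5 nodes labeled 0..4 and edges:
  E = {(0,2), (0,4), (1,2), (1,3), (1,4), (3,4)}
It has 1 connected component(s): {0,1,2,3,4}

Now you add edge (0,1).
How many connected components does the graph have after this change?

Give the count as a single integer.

Answer: 1

Derivation:
Initial component count: 1
Add (0,1): endpoints already in same component. Count unchanged: 1.
New component count: 1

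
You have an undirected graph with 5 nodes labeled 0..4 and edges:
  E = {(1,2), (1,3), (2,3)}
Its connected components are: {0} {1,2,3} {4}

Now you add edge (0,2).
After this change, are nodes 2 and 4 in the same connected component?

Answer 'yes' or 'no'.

Answer: no

Derivation:
Initial components: {0} {1,2,3} {4}
Adding edge (0,2): merges {0} and {1,2,3}.
New components: {0,1,2,3} {4}
Are 2 and 4 in the same component? no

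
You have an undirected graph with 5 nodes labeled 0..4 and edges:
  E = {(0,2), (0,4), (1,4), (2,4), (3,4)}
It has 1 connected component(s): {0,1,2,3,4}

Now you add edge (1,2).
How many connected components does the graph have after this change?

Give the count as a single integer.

Initial component count: 1
Add (1,2): endpoints already in same component. Count unchanged: 1.
New component count: 1

Answer: 1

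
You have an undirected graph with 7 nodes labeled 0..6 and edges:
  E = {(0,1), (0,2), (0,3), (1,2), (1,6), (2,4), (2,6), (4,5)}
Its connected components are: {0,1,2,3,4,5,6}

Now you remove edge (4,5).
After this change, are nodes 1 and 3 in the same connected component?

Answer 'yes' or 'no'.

Initial components: {0,1,2,3,4,5,6}
Removing edge (4,5): it was a bridge — component count 1 -> 2.
New components: {0,1,2,3,4,6} {5}
Are 1 and 3 in the same component? yes

Answer: yes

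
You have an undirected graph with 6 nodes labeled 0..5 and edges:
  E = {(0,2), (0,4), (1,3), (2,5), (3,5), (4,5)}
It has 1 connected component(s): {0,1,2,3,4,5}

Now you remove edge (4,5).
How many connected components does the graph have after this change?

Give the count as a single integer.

Initial component count: 1
Remove (4,5): not a bridge. Count unchanged: 1.
  After removal, components: {0,1,2,3,4,5}
New component count: 1

Answer: 1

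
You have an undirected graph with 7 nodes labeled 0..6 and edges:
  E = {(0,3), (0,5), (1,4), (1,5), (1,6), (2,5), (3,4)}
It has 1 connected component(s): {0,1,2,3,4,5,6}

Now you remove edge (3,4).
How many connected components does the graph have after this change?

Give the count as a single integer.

Answer: 1

Derivation:
Initial component count: 1
Remove (3,4): not a bridge. Count unchanged: 1.
  After removal, components: {0,1,2,3,4,5,6}
New component count: 1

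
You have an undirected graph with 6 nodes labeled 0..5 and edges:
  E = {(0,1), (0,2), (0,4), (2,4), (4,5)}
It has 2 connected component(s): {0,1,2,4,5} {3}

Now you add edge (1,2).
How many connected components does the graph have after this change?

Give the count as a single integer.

Initial component count: 2
Add (1,2): endpoints already in same component. Count unchanged: 2.
New component count: 2

Answer: 2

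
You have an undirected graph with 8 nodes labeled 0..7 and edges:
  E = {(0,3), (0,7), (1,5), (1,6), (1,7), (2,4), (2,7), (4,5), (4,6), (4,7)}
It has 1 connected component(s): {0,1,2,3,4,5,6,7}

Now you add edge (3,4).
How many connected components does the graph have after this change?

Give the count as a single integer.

Answer: 1

Derivation:
Initial component count: 1
Add (3,4): endpoints already in same component. Count unchanged: 1.
New component count: 1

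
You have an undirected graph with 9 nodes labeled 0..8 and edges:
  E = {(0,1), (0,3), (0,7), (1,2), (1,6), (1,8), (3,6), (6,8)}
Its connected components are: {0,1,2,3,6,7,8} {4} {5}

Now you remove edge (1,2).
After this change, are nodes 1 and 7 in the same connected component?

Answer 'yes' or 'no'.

Answer: yes

Derivation:
Initial components: {0,1,2,3,6,7,8} {4} {5}
Removing edge (1,2): it was a bridge — component count 3 -> 4.
New components: {0,1,3,6,7,8} {2} {4} {5}
Are 1 and 7 in the same component? yes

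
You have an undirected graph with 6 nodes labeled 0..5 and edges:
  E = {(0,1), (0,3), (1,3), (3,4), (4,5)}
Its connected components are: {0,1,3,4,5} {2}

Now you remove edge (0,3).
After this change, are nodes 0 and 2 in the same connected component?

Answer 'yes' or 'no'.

Answer: no

Derivation:
Initial components: {0,1,3,4,5} {2}
Removing edge (0,3): not a bridge — component count unchanged at 2.
New components: {0,1,3,4,5} {2}
Are 0 and 2 in the same component? no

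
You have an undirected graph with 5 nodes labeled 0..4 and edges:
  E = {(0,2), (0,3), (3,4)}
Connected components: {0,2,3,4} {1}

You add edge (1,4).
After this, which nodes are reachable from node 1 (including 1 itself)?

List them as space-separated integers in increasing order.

Answer: 0 1 2 3 4

Derivation:
Before: nodes reachable from 1: {1}
Adding (1,4): merges 1's component with another. Reachability grows.
After: nodes reachable from 1: {0,1,2,3,4}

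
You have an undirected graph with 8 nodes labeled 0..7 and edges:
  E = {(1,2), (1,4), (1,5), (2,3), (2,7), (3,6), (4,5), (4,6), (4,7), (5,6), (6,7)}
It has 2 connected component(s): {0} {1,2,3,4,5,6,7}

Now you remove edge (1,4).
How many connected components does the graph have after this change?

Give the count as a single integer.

Initial component count: 2
Remove (1,4): not a bridge. Count unchanged: 2.
  After removal, components: {0} {1,2,3,4,5,6,7}
New component count: 2

Answer: 2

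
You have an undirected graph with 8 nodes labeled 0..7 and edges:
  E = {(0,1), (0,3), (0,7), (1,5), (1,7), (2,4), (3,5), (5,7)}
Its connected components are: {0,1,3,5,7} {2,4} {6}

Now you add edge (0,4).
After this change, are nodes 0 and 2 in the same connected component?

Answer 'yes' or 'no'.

Initial components: {0,1,3,5,7} {2,4} {6}
Adding edge (0,4): merges {0,1,3,5,7} and {2,4}.
New components: {0,1,2,3,4,5,7} {6}
Are 0 and 2 in the same component? yes

Answer: yes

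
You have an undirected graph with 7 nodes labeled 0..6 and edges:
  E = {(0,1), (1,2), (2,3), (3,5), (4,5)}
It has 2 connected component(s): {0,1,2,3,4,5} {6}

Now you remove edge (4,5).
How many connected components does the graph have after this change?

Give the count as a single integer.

Initial component count: 2
Remove (4,5): it was a bridge. Count increases: 2 -> 3.
  After removal, components: {0,1,2,3,5} {4} {6}
New component count: 3

Answer: 3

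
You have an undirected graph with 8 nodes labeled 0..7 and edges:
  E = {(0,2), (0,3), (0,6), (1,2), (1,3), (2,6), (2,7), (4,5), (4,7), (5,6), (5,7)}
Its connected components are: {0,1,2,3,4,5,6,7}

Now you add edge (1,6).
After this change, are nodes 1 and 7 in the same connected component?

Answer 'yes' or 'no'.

Answer: yes

Derivation:
Initial components: {0,1,2,3,4,5,6,7}
Adding edge (1,6): both already in same component {0,1,2,3,4,5,6,7}. No change.
New components: {0,1,2,3,4,5,6,7}
Are 1 and 7 in the same component? yes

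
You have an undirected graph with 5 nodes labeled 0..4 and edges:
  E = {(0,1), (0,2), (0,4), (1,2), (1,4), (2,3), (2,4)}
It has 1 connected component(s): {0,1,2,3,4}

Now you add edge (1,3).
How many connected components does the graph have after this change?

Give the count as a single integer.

Initial component count: 1
Add (1,3): endpoints already in same component. Count unchanged: 1.
New component count: 1

Answer: 1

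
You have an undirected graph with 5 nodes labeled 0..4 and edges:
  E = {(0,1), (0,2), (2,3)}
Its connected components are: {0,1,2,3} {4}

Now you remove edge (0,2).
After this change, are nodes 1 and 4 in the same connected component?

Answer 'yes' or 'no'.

Answer: no

Derivation:
Initial components: {0,1,2,3} {4}
Removing edge (0,2): it was a bridge — component count 2 -> 3.
New components: {0,1} {2,3} {4}
Are 1 and 4 in the same component? no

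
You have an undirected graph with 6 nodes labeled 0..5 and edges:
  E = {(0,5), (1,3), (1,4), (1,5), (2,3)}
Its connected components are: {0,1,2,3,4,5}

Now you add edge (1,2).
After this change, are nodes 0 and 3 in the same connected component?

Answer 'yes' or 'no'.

Answer: yes

Derivation:
Initial components: {0,1,2,3,4,5}
Adding edge (1,2): both already in same component {0,1,2,3,4,5}. No change.
New components: {0,1,2,3,4,5}
Are 0 and 3 in the same component? yes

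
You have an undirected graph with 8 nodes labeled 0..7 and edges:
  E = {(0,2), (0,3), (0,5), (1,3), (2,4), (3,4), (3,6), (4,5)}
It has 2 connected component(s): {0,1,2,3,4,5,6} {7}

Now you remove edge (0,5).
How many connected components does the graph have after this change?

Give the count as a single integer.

Answer: 2

Derivation:
Initial component count: 2
Remove (0,5): not a bridge. Count unchanged: 2.
  After removal, components: {0,1,2,3,4,5,6} {7}
New component count: 2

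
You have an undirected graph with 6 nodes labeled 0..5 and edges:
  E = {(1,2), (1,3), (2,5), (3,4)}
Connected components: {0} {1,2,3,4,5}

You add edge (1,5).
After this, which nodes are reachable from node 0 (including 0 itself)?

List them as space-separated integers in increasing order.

Before: nodes reachable from 0: {0}
Adding (1,5): both endpoints already in same component. Reachability from 0 unchanged.
After: nodes reachable from 0: {0}

Answer: 0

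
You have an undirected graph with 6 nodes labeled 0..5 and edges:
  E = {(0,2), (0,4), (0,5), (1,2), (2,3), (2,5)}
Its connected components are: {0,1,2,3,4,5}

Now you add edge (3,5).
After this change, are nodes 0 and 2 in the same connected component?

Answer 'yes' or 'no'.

Answer: yes

Derivation:
Initial components: {0,1,2,3,4,5}
Adding edge (3,5): both already in same component {0,1,2,3,4,5}. No change.
New components: {0,1,2,3,4,5}
Are 0 and 2 in the same component? yes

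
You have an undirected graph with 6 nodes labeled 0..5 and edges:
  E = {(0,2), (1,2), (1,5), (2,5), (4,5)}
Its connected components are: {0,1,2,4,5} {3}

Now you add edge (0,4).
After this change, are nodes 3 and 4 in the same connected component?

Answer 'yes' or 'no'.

Initial components: {0,1,2,4,5} {3}
Adding edge (0,4): both already in same component {0,1,2,4,5}. No change.
New components: {0,1,2,4,5} {3}
Are 3 and 4 in the same component? no

Answer: no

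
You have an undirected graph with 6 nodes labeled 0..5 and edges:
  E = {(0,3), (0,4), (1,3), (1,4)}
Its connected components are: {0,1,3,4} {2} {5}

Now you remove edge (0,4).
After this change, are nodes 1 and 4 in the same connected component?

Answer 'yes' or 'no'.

Initial components: {0,1,3,4} {2} {5}
Removing edge (0,4): not a bridge — component count unchanged at 3.
New components: {0,1,3,4} {2} {5}
Are 1 and 4 in the same component? yes

Answer: yes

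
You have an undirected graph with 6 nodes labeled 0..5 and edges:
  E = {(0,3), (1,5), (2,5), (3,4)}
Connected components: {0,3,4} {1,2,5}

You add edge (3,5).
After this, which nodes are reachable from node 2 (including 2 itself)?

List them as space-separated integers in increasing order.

Before: nodes reachable from 2: {1,2,5}
Adding (3,5): merges 2's component with another. Reachability grows.
After: nodes reachable from 2: {0,1,2,3,4,5}

Answer: 0 1 2 3 4 5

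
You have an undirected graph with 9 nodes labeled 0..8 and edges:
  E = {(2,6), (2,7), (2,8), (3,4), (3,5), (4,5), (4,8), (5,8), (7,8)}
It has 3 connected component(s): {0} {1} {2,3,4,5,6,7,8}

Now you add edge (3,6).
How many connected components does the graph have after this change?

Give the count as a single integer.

Initial component count: 3
Add (3,6): endpoints already in same component. Count unchanged: 3.
New component count: 3

Answer: 3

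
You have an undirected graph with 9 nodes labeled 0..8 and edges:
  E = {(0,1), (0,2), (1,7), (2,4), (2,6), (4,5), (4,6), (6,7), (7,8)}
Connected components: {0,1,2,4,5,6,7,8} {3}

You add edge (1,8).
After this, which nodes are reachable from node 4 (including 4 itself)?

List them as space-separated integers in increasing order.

Before: nodes reachable from 4: {0,1,2,4,5,6,7,8}
Adding (1,8): both endpoints already in same component. Reachability from 4 unchanged.
After: nodes reachable from 4: {0,1,2,4,5,6,7,8}

Answer: 0 1 2 4 5 6 7 8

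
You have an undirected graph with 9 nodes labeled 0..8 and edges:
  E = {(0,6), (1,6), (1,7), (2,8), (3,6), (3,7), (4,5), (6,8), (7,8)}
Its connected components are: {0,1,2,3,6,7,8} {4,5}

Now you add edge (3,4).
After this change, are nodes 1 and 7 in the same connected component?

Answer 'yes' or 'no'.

Answer: yes

Derivation:
Initial components: {0,1,2,3,6,7,8} {4,5}
Adding edge (3,4): merges {0,1,2,3,6,7,8} and {4,5}.
New components: {0,1,2,3,4,5,6,7,8}
Are 1 and 7 in the same component? yes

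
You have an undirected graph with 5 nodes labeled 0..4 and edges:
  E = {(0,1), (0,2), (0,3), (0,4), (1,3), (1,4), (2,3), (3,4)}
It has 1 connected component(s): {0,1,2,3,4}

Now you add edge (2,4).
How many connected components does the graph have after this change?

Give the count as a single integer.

Answer: 1

Derivation:
Initial component count: 1
Add (2,4): endpoints already in same component. Count unchanged: 1.
New component count: 1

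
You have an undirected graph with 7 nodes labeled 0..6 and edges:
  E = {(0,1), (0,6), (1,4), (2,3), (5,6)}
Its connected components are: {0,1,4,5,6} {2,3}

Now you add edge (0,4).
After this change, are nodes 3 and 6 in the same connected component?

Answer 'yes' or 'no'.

Answer: no

Derivation:
Initial components: {0,1,4,5,6} {2,3}
Adding edge (0,4): both already in same component {0,1,4,5,6}. No change.
New components: {0,1,4,5,6} {2,3}
Are 3 and 6 in the same component? no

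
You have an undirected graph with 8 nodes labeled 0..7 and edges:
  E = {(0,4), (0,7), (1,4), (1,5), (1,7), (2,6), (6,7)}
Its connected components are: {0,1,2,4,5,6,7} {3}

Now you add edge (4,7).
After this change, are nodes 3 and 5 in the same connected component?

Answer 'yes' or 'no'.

Initial components: {0,1,2,4,5,6,7} {3}
Adding edge (4,7): both already in same component {0,1,2,4,5,6,7}. No change.
New components: {0,1,2,4,5,6,7} {3}
Are 3 and 5 in the same component? no

Answer: no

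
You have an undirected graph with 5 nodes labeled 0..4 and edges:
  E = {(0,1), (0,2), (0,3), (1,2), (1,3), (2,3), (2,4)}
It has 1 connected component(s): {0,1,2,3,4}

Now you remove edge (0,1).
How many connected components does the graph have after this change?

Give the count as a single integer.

Answer: 1

Derivation:
Initial component count: 1
Remove (0,1): not a bridge. Count unchanged: 1.
  After removal, components: {0,1,2,3,4}
New component count: 1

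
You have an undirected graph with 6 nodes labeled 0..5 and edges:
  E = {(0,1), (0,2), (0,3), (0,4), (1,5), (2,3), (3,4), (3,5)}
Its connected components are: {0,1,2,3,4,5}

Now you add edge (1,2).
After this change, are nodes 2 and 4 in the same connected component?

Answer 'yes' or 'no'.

Answer: yes

Derivation:
Initial components: {0,1,2,3,4,5}
Adding edge (1,2): both already in same component {0,1,2,3,4,5}. No change.
New components: {0,1,2,3,4,5}
Are 2 and 4 in the same component? yes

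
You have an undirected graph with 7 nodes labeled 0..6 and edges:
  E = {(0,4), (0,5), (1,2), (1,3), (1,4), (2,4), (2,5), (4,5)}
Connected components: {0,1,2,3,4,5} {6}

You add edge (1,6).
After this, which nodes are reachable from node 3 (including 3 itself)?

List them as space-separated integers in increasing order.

Answer: 0 1 2 3 4 5 6

Derivation:
Before: nodes reachable from 3: {0,1,2,3,4,5}
Adding (1,6): merges 3's component with another. Reachability grows.
After: nodes reachable from 3: {0,1,2,3,4,5,6}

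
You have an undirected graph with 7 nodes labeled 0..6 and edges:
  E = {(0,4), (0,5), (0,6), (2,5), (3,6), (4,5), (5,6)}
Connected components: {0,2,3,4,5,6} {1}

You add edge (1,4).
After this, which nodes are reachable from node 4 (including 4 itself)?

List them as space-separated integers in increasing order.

Answer: 0 1 2 3 4 5 6

Derivation:
Before: nodes reachable from 4: {0,2,3,4,5,6}
Adding (1,4): merges 4's component with another. Reachability grows.
After: nodes reachable from 4: {0,1,2,3,4,5,6}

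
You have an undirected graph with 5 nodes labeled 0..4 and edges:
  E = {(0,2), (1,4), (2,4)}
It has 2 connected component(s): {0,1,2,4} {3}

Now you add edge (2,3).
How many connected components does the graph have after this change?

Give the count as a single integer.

Initial component count: 2
Add (2,3): merges two components. Count decreases: 2 -> 1.
New component count: 1

Answer: 1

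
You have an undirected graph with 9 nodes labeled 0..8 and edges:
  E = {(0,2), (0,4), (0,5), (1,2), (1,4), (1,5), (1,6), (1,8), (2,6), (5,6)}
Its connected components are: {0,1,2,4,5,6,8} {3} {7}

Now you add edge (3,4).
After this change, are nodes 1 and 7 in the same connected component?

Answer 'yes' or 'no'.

Answer: no

Derivation:
Initial components: {0,1,2,4,5,6,8} {3} {7}
Adding edge (3,4): merges {3} and {0,1,2,4,5,6,8}.
New components: {0,1,2,3,4,5,6,8} {7}
Are 1 and 7 in the same component? no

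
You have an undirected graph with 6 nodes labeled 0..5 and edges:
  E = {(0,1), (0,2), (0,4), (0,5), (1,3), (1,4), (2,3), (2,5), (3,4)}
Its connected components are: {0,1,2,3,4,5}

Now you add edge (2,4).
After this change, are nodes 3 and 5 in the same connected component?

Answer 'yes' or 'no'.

Answer: yes

Derivation:
Initial components: {0,1,2,3,4,5}
Adding edge (2,4): both already in same component {0,1,2,3,4,5}. No change.
New components: {0,1,2,3,4,5}
Are 3 and 5 in the same component? yes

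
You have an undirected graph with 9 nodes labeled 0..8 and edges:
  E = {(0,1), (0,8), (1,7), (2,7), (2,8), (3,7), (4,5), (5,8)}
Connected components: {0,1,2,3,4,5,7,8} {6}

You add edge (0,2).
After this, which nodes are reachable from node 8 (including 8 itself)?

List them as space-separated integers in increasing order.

Answer: 0 1 2 3 4 5 7 8

Derivation:
Before: nodes reachable from 8: {0,1,2,3,4,5,7,8}
Adding (0,2): both endpoints already in same component. Reachability from 8 unchanged.
After: nodes reachable from 8: {0,1,2,3,4,5,7,8}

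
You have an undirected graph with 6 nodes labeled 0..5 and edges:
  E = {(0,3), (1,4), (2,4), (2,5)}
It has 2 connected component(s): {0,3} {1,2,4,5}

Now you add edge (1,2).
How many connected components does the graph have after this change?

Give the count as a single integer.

Initial component count: 2
Add (1,2): endpoints already in same component. Count unchanged: 2.
New component count: 2

Answer: 2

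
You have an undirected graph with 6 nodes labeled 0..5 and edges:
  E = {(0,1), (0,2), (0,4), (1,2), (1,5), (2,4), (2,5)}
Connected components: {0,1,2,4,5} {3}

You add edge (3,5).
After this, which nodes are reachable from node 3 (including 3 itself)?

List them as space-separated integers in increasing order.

Before: nodes reachable from 3: {3}
Adding (3,5): merges 3's component with another. Reachability grows.
After: nodes reachable from 3: {0,1,2,3,4,5}

Answer: 0 1 2 3 4 5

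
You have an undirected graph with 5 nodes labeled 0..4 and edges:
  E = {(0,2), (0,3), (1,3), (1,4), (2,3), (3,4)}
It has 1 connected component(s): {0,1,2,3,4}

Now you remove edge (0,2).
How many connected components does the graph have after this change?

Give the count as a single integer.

Answer: 1

Derivation:
Initial component count: 1
Remove (0,2): not a bridge. Count unchanged: 1.
  After removal, components: {0,1,2,3,4}
New component count: 1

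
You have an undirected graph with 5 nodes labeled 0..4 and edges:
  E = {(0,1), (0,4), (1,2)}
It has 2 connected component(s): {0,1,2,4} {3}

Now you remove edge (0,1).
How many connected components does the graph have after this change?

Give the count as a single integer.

Answer: 3

Derivation:
Initial component count: 2
Remove (0,1): it was a bridge. Count increases: 2 -> 3.
  After removal, components: {0,4} {1,2} {3}
New component count: 3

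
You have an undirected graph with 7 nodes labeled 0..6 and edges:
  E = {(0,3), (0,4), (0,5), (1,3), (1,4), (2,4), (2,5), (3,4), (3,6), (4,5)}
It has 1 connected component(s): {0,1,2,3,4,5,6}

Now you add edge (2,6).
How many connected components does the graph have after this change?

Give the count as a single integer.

Answer: 1

Derivation:
Initial component count: 1
Add (2,6): endpoints already in same component. Count unchanged: 1.
New component count: 1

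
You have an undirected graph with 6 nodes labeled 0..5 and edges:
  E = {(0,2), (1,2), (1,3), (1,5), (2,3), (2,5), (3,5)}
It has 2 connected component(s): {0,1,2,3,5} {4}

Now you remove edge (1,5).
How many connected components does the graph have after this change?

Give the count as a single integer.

Answer: 2

Derivation:
Initial component count: 2
Remove (1,5): not a bridge. Count unchanged: 2.
  After removal, components: {0,1,2,3,5} {4}
New component count: 2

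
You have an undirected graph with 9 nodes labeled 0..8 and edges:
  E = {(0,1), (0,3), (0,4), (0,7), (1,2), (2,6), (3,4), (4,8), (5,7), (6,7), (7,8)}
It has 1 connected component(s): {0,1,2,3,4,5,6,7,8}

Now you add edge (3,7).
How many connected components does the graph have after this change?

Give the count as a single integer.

Answer: 1

Derivation:
Initial component count: 1
Add (3,7): endpoints already in same component. Count unchanged: 1.
New component count: 1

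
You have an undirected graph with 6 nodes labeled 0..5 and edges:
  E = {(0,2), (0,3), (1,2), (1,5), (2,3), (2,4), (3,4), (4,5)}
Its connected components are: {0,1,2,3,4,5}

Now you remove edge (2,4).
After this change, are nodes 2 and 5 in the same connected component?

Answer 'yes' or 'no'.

Answer: yes

Derivation:
Initial components: {0,1,2,3,4,5}
Removing edge (2,4): not a bridge — component count unchanged at 1.
New components: {0,1,2,3,4,5}
Are 2 and 5 in the same component? yes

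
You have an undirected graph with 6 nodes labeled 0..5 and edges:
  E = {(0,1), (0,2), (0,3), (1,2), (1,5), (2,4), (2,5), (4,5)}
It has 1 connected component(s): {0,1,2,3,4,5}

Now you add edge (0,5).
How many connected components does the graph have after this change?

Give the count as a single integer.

Initial component count: 1
Add (0,5): endpoints already in same component. Count unchanged: 1.
New component count: 1

Answer: 1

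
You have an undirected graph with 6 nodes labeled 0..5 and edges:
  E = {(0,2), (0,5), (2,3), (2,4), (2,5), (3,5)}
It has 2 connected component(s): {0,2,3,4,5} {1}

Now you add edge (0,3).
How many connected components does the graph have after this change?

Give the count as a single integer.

Initial component count: 2
Add (0,3): endpoints already in same component. Count unchanged: 2.
New component count: 2

Answer: 2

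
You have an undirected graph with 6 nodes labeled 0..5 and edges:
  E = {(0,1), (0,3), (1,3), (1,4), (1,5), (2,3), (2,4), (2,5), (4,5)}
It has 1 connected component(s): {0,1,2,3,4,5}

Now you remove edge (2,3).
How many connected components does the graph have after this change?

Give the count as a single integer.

Initial component count: 1
Remove (2,3): not a bridge. Count unchanged: 1.
  After removal, components: {0,1,2,3,4,5}
New component count: 1

Answer: 1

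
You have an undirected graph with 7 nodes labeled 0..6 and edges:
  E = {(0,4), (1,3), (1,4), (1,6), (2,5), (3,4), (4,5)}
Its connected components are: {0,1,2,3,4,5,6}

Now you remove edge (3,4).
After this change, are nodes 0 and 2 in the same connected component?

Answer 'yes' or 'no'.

Initial components: {0,1,2,3,4,5,6}
Removing edge (3,4): not a bridge — component count unchanged at 1.
New components: {0,1,2,3,4,5,6}
Are 0 and 2 in the same component? yes

Answer: yes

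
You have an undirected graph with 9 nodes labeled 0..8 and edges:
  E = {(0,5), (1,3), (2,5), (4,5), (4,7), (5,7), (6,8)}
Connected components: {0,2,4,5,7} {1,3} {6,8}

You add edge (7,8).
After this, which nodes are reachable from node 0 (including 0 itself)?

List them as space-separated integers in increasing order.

Answer: 0 2 4 5 6 7 8

Derivation:
Before: nodes reachable from 0: {0,2,4,5,7}
Adding (7,8): merges 0's component with another. Reachability grows.
After: nodes reachable from 0: {0,2,4,5,6,7,8}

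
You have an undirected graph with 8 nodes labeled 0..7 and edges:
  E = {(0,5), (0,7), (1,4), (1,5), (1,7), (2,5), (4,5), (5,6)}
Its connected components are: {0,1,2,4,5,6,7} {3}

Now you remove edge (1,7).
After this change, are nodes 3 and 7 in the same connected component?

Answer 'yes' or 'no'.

Initial components: {0,1,2,4,5,6,7} {3}
Removing edge (1,7): not a bridge — component count unchanged at 2.
New components: {0,1,2,4,5,6,7} {3}
Are 3 and 7 in the same component? no

Answer: no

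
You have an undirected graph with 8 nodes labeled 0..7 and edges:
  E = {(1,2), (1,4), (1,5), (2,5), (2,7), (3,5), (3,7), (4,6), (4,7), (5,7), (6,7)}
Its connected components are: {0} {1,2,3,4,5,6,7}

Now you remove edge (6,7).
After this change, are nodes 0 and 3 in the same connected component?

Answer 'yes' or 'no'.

Initial components: {0} {1,2,3,4,5,6,7}
Removing edge (6,7): not a bridge — component count unchanged at 2.
New components: {0} {1,2,3,4,5,6,7}
Are 0 and 3 in the same component? no

Answer: no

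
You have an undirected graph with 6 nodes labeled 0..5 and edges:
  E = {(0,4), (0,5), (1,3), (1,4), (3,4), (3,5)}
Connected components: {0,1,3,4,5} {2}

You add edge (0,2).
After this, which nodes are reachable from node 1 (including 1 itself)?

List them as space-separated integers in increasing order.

Answer: 0 1 2 3 4 5

Derivation:
Before: nodes reachable from 1: {0,1,3,4,5}
Adding (0,2): merges 1's component with another. Reachability grows.
After: nodes reachable from 1: {0,1,2,3,4,5}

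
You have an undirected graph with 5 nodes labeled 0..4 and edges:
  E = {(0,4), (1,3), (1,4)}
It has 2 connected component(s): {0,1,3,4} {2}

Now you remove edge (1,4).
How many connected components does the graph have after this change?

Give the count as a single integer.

Initial component count: 2
Remove (1,4): it was a bridge. Count increases: 2 -> 3.
  After removal, components: {0,4} {1,3} {2}
New component count: 3

Answer: 3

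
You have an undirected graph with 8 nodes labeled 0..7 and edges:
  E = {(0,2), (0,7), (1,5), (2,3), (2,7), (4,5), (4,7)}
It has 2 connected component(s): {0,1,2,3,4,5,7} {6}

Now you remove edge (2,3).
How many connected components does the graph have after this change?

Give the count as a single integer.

Initial component count: 2
Remove (2,3): it was a bridge. Count increases: 2 -> 3.
  After removal, components: {0,1,2,4,5,7} {3} {6}
New component count: 3

Answer: 3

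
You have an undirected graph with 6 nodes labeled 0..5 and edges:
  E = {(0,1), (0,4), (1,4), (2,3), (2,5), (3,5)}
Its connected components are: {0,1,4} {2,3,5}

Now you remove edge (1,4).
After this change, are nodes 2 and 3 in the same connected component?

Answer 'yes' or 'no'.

Initial components: {0,1,4} {2,3,5}
Removing edge (1,4): not a bridge — component count unchanged at 2.
New components: {0,1,4} {2,3,5}
Are 2 and 3 in the same component? yes

Answer: yes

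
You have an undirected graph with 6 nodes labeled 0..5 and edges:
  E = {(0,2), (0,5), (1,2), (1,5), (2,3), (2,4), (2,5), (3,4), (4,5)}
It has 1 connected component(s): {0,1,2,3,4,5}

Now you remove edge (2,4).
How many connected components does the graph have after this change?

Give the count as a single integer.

Initial component count: 1
Remove (2,4): not a bridge. Count unchanged: 1.
  After removal, components: {0,1,2,3,4,5}
New component count: 1

Answer: 1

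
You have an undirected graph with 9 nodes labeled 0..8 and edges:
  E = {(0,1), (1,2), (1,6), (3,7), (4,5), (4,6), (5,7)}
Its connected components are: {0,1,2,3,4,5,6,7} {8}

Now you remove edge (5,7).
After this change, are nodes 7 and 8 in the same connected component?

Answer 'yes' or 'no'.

Initial components: {0,1,2,3,4,5,6,7} {8}
Removing edge (5,7): it was a bridge — component count 2 -> 3.
New components: {0,1,2,4,5,6} {3,7} {8}
Are 7 and 8 in the same component? no

Answer: no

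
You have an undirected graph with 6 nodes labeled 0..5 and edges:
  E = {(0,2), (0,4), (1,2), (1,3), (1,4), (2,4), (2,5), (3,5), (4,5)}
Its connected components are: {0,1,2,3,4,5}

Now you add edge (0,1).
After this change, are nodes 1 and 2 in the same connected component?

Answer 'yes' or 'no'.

Initial components: {0,1,2,3,4,5}
Adding edge (0,1): both already in same component {0,1,2,3,4,5}. No change.
New components: {0,1,2,3,4,5}
Are 1 and 2 in the same component? yes

Answer: yes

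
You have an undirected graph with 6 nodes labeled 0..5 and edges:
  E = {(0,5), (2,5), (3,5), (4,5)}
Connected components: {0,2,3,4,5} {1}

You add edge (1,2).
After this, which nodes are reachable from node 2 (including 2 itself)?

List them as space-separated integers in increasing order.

Answer: 0 1 2 3 4 5

Derivation:
Before: nodes reachable from 2: {0,2,3,4,5}
Adding (1,2): merges 2's component with another. Reachability grows.
After: nodes reachable from 2: {0,1,2,3,4,5}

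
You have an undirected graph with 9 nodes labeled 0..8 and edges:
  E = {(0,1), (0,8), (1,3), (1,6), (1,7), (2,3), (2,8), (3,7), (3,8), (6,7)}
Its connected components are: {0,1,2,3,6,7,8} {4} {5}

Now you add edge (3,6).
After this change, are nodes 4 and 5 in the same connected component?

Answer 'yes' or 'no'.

Initial components: {0,1,2,3,6,7,8} {4} {5}
Adding edge (3,6): both already in same component {0,1,2,3,6,7,8}. No change.
New components: {0,1,2,3,6,7,8} {4} {5}
Are 4 and 5 in the same component? no

Answer: no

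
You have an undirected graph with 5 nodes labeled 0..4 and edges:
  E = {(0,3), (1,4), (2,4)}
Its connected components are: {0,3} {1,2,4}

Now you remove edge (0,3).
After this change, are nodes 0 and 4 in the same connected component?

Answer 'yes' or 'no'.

Initial components: {0,3} {1,2,4}
Removing edge (0,3): it was a bridge — component count 2 -> 3.
New components: {0} {1,2,4} {3}
Are 0 and 4 in the same component? no

Answer: no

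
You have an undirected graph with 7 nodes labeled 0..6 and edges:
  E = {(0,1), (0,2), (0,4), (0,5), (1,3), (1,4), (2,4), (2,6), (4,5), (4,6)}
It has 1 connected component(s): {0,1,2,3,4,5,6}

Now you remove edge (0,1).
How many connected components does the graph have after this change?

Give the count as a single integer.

Answer: 1

Derivation:
Initial component count: 1
Remove (0,1): not a bridge. Count unchanged: 1.
  After removal, components: {0,1,2,3,4,5,6}
New component count: 1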